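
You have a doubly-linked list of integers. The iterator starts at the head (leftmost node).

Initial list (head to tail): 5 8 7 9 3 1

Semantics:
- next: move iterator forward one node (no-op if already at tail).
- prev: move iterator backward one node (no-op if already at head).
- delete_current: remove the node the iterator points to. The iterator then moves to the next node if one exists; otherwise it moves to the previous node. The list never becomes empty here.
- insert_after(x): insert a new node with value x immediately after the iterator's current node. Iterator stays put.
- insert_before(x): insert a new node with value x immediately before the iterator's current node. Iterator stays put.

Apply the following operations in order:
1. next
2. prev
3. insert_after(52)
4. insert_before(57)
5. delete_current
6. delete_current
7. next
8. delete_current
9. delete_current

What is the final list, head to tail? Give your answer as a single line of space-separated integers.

Answer: 57 8 3 1

Derivation:
After 1 (next): list=[5, 8, 7, 9, 3, 1] cursor@8
After 2 (prev): list=[5, 8, 7, 9, 3, 1] cursor@5
After 3 (insert_after(52)): list=[5, 52, 8, 7, 9, 3, 1] cursor@5
After 4 (insert_before(57)): list=[57, 5, 52, 8, 7, 9, 3, 1] cursor@5
After 5 (delete_current): list=[57, 52, 8, 7, 9, 3, 1] cursor@52
After 6 (delete_current): list=[57, 8, 7, 9, 3, 1] cursor@8
After 7 (next): list=[57, 8, 7, 9, 3, 1] cursor@7
After 8 (delete_current): list=[57, 8, 9, 3, 1] cursor@9
After 9 (delete_current): list=[57, 8, 3, 1] cursor@3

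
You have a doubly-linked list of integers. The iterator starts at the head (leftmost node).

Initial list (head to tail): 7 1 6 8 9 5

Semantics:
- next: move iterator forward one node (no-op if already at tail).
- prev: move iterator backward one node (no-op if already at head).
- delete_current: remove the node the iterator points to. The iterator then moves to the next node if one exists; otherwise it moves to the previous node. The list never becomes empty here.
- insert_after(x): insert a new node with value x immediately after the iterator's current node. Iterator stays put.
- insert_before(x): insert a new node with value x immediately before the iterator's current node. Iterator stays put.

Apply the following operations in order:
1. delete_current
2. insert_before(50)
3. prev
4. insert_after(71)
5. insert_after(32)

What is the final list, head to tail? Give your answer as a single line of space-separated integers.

Answer: 50 32 71 1 6 8 9 5

Derivation:
After 1 (delete_current): list=[1, 6, 8, 9, 5] cursor@1
After 2 (insert_before(50)): list=[50, 1, 6, 8, 9, 5] cursor@1
After 3 (prev): list=[50, 1, 6, 8, 9, 5] cursor@50
After 4 (insert_after(71)): list=[50, 71, 1, 6, 8, 9, 5] cursor@50
After 5 (insert_after(32)): list=[50, 32, 71, 1, 6, 8, 9, 5] cursor@50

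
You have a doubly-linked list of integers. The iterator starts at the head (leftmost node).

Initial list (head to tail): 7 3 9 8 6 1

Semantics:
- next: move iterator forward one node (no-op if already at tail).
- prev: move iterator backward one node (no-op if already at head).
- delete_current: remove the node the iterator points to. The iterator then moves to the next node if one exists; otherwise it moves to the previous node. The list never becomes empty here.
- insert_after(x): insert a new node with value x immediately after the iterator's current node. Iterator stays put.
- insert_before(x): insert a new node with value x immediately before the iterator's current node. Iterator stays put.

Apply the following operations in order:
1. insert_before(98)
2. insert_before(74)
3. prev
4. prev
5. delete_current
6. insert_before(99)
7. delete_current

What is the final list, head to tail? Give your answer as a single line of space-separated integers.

Answer: 99 7 3 9 8 6 1

Derivation:
After 1 (insert_before(98)): list=[98, 7, 3, 9, 8, 6, 1] cursor@7
After 2 (insert_before(74)): list=[98, 74, 7, 3, 9, 8, 6, 1] cursor@7
After 3 (prev): list=[98, 74, 7, 3, 9, 8, 6, 1] cursor@74
After 4 (prev): list=[98, 74, 7, 3, 9, 8, 6, 1] cursor@98
After 5 (delete_current): list=[74, 7, 3, 9, 8, 6, 1] cursor@74
After 6 (insert_before(99)): list=[99, 74, 7, 3, 9, 8, 6, 1] cursor@74
After 7 (delete_current): list=[99, 7, 3, 9, 8, 6, 1] cursor@7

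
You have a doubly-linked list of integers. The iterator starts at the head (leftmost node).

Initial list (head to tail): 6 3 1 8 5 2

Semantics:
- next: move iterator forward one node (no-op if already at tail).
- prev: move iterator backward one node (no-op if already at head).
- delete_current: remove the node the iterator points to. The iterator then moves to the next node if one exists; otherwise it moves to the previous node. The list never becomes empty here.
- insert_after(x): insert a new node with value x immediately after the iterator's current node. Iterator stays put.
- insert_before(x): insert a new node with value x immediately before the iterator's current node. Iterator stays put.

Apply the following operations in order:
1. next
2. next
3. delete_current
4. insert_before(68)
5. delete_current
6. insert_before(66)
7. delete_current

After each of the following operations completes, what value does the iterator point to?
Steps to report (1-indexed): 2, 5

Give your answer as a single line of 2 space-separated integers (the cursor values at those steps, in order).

Answer: 1 5

Derivation:
After 1 (next): list=[6, 3, 1, 8, 5, 2] cursor@3
After 2 (next): list=[6, 3, 1, 8, 5, 2] cursor@1
After 3 (delete_current): list=[6, 3, 8, 5, 2] cursor@8
After 4 (insert_before(68)): list=[6, 3, 68, 8, 5, 2] cursor@8
After 5 (delete_current): list=[6, 3, 68, 5, 2] cursor@5
After 6 (insert_before(66)): list=[6, 3, 68, 66, 5, 2] cursor@5
After 7 (delete_current): list=[6, 3, 68, 66, 2] cursor@2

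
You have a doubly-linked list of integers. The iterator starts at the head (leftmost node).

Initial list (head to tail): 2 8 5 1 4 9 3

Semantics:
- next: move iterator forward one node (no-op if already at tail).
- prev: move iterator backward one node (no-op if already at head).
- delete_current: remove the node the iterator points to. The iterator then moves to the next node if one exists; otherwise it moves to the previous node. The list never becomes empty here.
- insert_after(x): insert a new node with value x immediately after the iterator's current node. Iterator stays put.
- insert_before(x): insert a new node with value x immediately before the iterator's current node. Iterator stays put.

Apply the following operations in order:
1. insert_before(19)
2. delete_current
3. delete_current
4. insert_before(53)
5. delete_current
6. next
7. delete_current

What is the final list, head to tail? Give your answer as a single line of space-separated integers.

Answer: 19 53 1 9 3

Derivation:
After 1 (insert_before(19)): list=[19, 2, 8, 5, 1, 4, 9, 3] cursor@2
After 2 (delete_current): list=[19, 8, 5, 1, 4, 9, 3] cursor@8
After 3 (delete_current): list=[19, 5, 1, 4, 9, 3] cursor@5
After 4 (insert_before(53)): list=[19, 53, 5, 1, 4, 9, 3] cursor@5
After 5 (delete_current): list=[19, 53, 1, 4, 9, 3] cursor@1
After 6 (next): list=[19, 53, 1, 4, 9, 3] cursor@4
After 7 (delete_current): list=[19, 53, 1, 9, 3] cursor@9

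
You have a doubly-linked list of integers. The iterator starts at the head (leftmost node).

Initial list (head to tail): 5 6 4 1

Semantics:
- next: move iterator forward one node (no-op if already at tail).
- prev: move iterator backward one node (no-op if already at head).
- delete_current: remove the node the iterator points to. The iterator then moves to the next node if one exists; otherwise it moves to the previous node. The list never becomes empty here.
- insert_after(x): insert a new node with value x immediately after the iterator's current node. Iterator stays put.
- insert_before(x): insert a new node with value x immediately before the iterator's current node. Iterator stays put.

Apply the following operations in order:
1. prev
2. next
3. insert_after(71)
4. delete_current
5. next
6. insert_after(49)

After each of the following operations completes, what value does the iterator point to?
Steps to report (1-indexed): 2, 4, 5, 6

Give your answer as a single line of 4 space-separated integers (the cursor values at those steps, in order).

After 1 (prev): list=[5, 6, 4, 1] cursor@5
After 2 (next): list=[5, 6, 4, 1] cursor@6
After 3 (insert_after(71)): list=[5, 6, 71, 4, 1] cursor@6
After 4 (delete_current): list=[5, 71, 4, 1] cursor@71
After 5 (next): list=[5, 71, 4, 1] cursor@4
After 6 (insert_after(49)): list=[5, 71, 4, 49, 1] cursor@4

Answer: 6 71 4 4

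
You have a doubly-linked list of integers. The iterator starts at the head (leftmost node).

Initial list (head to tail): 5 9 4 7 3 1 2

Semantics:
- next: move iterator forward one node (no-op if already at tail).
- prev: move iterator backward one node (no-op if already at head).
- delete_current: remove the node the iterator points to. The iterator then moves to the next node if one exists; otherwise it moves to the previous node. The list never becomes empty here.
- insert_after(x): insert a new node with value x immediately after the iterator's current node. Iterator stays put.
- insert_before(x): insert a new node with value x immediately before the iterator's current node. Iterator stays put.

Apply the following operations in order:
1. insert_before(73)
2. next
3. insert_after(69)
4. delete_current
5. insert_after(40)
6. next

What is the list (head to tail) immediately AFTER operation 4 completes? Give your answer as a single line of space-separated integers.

Answer: 73 5 69 4 7 3 1 2

Derivation:
After 1 (insert_before(73)): list=[73, 5, 9, 4, 7, 3, 1, 2] cursor@5
After 2 (next): list=[73, 5, 9, 4, 7, 3, 1, 2] cursor@9
After 3 (insert_after(69)): list=[73, 5, 9, 69, 4, 7, 3, 1, 2] cursor@9
After 4 (delete_current): list=[73, 5, 69, 4, 7, 3, 1, 2] cursor@69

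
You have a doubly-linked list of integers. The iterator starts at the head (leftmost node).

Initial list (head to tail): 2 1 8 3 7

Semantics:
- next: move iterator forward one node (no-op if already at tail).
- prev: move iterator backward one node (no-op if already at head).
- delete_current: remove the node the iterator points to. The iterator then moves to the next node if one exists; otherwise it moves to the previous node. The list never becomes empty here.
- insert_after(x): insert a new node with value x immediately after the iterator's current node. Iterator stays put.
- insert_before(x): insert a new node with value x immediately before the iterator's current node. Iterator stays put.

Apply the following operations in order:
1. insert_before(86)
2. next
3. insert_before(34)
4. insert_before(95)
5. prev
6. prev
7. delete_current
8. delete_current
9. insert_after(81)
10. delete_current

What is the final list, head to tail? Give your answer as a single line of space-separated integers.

Answer: 86 2 81 8 3 7

Derivation:
After 1 (insert_before(86)): list=[86, 2, 1, 8, 3, 7] cursor@2
After 2 (next): list=[86, 2, 1, 8, 3, 7] cursor@1
After 3 (insert_before(34)): list=[86, 2, 34, 1, 8, 3, 7] cursor@1
After 4 (insert_before(95)): list=[86, 2, 34, 95, 1, 8, 3, 7] cursor@1
After 5 (prev): list=[86, 2, 34, 95, 1, 8, 3, 7] cursor@95
After 6 (prev): list=[86, 2, 34, 95, 1, 8, 3, 7] cursor@34
After 7 (delete_current): list=[86, 2, 95, 1, 8, 3, 7] cursor@95
After 8 (delete_current): list=[86, 2, 1, 8, 3, 7] cursor@1
After 9 (insert_after(81)): list=[86, 2, 1, 81, 8, 3, 7] cursor@1
After 10 (delete_current): list=[86, 2, 81, 8, 3, 7] cursor@81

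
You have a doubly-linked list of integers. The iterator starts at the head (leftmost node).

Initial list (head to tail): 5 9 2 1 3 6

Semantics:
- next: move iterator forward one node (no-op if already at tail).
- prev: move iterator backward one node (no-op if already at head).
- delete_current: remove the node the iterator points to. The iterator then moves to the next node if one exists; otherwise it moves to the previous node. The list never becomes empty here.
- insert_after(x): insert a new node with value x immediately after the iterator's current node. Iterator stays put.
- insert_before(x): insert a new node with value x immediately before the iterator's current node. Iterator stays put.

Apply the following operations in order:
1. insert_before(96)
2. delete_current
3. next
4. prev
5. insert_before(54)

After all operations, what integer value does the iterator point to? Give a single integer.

After 1 (insert_before(96)): list=[96, 5, 9, 2, 1, 3, 6] cursor@5
After 2 (delete_current): list=[96, 9, 2, 1, 3, 6] cursor@9
After 3 (next): list=[96, 9, 2, 1, 3, 6] cursor@2
After 4 (prev): list=[96, 9, 2, 1, 3, 6] cursor@9
After 5 (insert_before(54)): list=[96, 54, 9, 2, 1, 3, 6] cursor@9

Answer: 9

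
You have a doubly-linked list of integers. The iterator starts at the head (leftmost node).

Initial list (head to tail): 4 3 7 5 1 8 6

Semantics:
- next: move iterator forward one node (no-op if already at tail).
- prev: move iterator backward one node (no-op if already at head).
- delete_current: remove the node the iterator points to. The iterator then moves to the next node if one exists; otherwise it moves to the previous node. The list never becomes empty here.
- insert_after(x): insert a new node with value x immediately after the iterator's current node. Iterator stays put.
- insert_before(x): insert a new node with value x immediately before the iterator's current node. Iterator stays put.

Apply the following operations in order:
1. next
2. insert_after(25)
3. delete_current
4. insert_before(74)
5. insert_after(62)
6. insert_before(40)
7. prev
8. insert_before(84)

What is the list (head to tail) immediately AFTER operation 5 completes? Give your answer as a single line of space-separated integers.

After 1 (next): list=[4, 3, 7, 5, 1, 8, 6] cursor@3
After 2 (insert_after(25)): list=[4, 3, 25, 7, 5, 1, 8, 6] cursor@3
After 3 (delete_current): list=[4, 25, 7, 5, 1, 8, 6] cursor@25
After 4 (insert_before(74)): list=[4, 74, 25, 7, 5, 1, 8, 6] cursor@25
After 5 (insert_after(62)): list=[4, 74, 25, 62, 7, 5, 1, 8, 6] cursor@25

Answer: 4 74 25 62 7 5 1 8 6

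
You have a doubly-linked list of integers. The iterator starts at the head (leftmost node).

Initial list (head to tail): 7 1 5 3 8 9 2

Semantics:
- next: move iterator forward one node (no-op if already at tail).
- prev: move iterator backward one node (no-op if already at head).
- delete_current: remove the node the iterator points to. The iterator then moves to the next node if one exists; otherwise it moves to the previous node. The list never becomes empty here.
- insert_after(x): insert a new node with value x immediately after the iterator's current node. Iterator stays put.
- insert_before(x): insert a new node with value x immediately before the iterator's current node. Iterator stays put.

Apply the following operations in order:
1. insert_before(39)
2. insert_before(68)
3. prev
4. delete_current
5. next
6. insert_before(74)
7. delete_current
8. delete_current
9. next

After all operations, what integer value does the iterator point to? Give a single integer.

Answer: 8

Derivation:
After 1 (insert_before(39)): list=[39, 7, 1, 5, 3, 8, 9, 2] cursor@7
After 2 (insert_before(68)): list=[39, 68, 7, 1, 5, 3, 8, 9, 2] cursor@7
After 3 (prev): list=[39, 68, 7, 1, 5, 3, 8, 9, 2] cursor@68
After 4 (delete_current): list=[39, 7, 1, 5, 3, 8, 9, 2] cursor@7
After 5 (next): list=[39, 7, 1, 5, 3, 8, 9, 2] cursor@1
After 6 (insert_before(74)): list=[39, 7, 74, 1, 5, 3, 8, 9, 2] cursor@1
After 7 (delete_current): list=[39, 7, 74, 5, 3, 8, 9, 2] cursor@5
After 8 (delete_current): list=[39, 7, 74, 3, 8, 9, 2] cursor@3
After 9 (next): list=[39, 7, 74, 3, 8, 9, 2] cursor@8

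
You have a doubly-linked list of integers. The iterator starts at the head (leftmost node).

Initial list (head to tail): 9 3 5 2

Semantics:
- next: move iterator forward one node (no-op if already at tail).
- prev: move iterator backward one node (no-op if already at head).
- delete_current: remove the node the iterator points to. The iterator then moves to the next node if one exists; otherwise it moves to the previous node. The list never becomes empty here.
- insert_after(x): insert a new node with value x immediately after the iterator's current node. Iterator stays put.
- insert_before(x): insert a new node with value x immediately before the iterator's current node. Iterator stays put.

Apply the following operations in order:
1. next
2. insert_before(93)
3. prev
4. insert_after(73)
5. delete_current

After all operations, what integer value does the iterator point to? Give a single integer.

After 1 (next): list=[9, 3, 5, 2] cursor@3
After 2 (insert_before(93)): list=[9, 93, 3, 5, 2] cursor@3
After 3 (prev): list=[9, 93, 3, 5, 2] cursor@93
After 4 (insert_after(73)): list=[9, 93, 73, 3, 5, 2] cursor@93
After 5 (delete_current): list=[9, 73, 3, 5, 2] cursor@73

Answer: 73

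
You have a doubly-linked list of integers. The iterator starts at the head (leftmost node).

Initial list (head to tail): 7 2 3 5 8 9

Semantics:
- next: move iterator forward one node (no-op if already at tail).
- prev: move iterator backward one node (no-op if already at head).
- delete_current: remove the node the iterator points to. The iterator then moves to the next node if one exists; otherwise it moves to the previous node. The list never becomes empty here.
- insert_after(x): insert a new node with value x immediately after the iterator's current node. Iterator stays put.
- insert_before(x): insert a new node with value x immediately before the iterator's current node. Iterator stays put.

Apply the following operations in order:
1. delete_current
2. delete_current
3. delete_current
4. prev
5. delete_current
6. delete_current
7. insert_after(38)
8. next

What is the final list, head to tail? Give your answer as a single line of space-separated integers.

After 1 (delete_current): list=[2, 3, 5, 8, 9] cursor@2
After 2 (delete_current): list=[3, 5, 8, 9] cursor@3
After 3 (delete_current): list=[5, 8, 9] cursor@5
After 4 (prev): list=[5, 8, 9] cursor@5
After 5 (delete_current): list=[8, 9] cursor@8
After 6 (delete_current): list=[9] cursor@9
After 7 (insert_after(38)): list=[9, 38] cursor@9
After 8 (next): list=[9, 38] cursor@38

Answer: 9 38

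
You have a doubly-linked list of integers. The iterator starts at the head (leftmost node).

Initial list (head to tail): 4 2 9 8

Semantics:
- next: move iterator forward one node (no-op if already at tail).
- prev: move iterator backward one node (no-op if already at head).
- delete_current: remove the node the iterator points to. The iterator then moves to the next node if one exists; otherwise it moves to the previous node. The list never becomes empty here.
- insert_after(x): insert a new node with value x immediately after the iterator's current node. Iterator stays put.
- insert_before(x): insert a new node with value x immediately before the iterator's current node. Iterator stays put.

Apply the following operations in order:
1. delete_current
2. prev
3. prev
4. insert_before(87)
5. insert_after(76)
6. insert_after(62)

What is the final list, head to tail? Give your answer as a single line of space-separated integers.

Answer: 87 2 62 76 9 8

Derivation:
After 1 (delete_current): list=[2, 9, 8] cursor@2
After 2 (prev): list=[2, 9, 8] cursor@2
After 3 (prev): list=[2, 9, 8] cursor@2
After 4 (insert_before(87)): list=[87, 2, 9, 8] cursor@2
After 5 (insert_after(76)): list=[87, 2, 76, 9, 8] cursor@2
After 6 (insert_after(62)): list=[87, 2, 62, 76, 9, 8] cursor@2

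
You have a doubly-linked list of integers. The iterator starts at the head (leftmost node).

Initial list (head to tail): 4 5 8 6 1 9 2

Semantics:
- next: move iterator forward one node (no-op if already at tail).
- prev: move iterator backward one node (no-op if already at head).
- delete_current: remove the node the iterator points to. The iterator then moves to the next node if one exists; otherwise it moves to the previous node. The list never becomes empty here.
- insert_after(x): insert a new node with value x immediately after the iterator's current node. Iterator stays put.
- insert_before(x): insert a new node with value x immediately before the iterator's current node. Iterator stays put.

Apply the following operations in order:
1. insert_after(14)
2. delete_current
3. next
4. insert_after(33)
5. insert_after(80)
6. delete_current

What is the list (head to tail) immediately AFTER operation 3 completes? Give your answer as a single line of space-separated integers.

Answer: 14 5 8 6 1 9 2

Derivation:
After 1 (insert_after(14)): list=[4, 14, 5, 8, 6, 1, 9, 2] cursor@4
After 2 (delete_current): list=[14, 5, 8, 6, 1, 9, 2] cursor@14
After 3 (next): list=[14, 5, 8, 6, 1, 9, 2] cursor@5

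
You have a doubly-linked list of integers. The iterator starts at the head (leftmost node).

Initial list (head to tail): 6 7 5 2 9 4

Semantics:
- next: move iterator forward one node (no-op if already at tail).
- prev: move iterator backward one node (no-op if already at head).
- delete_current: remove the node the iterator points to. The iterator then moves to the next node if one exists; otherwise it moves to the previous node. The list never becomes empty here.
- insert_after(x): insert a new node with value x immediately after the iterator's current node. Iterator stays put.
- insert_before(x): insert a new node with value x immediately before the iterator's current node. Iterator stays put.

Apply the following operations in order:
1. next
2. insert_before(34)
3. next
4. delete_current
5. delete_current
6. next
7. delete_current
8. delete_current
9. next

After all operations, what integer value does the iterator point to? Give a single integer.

Answer: 7

Derivation:
After 1 (next): list=[6, 7, 5, 2, 9, 4] cursor@7
After 2 (insert_before(34)): list=[6, 34, 7, 5, 2, 9, 4] cursor@7
After 3 (next): list=[6, 34, 7, 5, 2, 9, 4] cursor@5
After 4 (delete_current): list=[6, 34, 7, 2, 9, 4] cursor@2
After 5 (delete_current): list=[6, 34, 7, 9, 4] cursor@9
After 6 (next): list=[6, 34, 7, 9, 4] cursor@4
After 7 (delete_current): list=[6, 34, 7, 9] cursor@9
After 8 (delete_current): list=[6, 34, 7] cursor@7
After 9 (next): list=[6, 34, 7] cursor@7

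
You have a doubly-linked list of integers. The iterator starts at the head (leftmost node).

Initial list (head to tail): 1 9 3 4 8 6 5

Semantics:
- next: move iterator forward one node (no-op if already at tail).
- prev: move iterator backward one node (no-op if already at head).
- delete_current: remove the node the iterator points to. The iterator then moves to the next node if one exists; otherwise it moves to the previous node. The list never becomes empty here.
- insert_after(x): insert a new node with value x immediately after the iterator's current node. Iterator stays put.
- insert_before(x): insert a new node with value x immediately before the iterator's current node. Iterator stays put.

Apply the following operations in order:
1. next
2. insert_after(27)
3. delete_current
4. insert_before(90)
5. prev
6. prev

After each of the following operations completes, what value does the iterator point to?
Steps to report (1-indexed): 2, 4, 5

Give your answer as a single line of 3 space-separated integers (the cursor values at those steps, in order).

After 1 (next): list=[1, 9, 3, 4, 8, 6, 5] cursor@9
After 2 (insert_after(27)): list=[1, 9, 27, 3, 4, 8, 6, 5] cursor@9
After 3 (delete_current): list=[1, 27, 3, 4, 8, 6, 5] cursor@27
After 4 (insert_before(90)): list=[1, 90, 27, 3, 4, 8, 6, 5] cursor@27
After 5 (prev): list=[1, 90, 27, 3, 4, 8, 6, 5] cursor@90
After 6 (prev): list=[1, 90, 27, 3, 4, 8, 6, 5] cursor@1

Answer: 9 27 90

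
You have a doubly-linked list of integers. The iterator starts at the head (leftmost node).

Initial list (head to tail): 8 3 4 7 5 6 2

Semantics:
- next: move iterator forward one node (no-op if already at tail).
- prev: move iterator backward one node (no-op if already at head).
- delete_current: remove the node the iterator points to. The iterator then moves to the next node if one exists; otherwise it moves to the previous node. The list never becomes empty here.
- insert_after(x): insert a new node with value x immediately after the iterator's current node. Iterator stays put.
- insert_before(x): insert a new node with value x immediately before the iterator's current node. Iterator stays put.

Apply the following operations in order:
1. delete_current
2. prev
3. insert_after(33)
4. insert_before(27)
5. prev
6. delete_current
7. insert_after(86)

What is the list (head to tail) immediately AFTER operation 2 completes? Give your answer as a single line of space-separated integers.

Answer: 3 4 7 5 6 2

Derivation:
After 1 (delete_current): list=[3, 4, 7, 5, 6, 2] cursor@3
After 2 (prev): list=[3, 4, 7, 5, 6, 2] cursor@3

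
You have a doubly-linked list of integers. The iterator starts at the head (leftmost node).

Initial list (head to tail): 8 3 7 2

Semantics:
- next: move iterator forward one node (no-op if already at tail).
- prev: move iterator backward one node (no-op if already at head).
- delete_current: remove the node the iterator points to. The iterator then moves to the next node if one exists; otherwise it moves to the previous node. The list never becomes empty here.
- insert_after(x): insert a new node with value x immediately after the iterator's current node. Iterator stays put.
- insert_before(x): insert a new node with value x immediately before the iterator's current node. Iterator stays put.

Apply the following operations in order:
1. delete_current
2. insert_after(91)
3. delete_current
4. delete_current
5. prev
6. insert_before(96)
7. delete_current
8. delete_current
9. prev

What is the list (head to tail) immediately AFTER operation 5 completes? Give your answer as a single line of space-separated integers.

Answer: 7 2

Derivation:
After 1 (delete_current): list=[3, 7, 2] cursor@3
After 2 (insert_after(91)): list=[3, 91, 7, 2] cursor@3
After 3 (delete_current): list=[91, 7, 2] cursor@91
After 4 (delete_current): list=[7, 2] cursor@7
After 5 (prev): list=[7, 2] cursor@7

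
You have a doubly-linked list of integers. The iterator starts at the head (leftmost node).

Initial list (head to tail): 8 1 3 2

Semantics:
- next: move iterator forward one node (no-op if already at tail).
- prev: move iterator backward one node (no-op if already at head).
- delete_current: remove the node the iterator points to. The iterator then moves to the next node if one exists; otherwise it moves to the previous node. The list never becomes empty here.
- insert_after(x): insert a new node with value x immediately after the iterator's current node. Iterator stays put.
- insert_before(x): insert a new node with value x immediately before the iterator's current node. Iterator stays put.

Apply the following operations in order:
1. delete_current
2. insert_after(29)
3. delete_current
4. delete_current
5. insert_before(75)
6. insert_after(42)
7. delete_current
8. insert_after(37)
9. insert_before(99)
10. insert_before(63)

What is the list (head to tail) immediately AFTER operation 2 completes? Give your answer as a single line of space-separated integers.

Answer: 1 29 3 2

Derivation:
After 1 (delete_current): list=[1, 3, 2] cursor@1
After 2 (insert_after(29)): list=[1, 29, 3, 2] cursor@1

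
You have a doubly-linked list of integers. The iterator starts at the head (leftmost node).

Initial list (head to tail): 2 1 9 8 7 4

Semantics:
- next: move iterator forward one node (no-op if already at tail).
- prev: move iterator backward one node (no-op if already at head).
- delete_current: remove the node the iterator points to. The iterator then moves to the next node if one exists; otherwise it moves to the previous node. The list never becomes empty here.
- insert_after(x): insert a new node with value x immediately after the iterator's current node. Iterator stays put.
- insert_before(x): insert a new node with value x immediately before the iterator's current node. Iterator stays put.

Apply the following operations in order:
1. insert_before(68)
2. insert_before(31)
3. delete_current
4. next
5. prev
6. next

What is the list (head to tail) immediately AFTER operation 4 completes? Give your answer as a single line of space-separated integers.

Answer: 68 31 1 9 8 7 4

Derivation:
After 1 (insert_before(68)): list=[68, 2, 1, 9, 8, 7, 4] cursor@2
After 2 (insert_before(31)): list=[68, 31, 2, 1, 9, 8, 7, 4] cursor@2
After 3 (delete_current): list=[68, 31, 1, 9, 8, 7, 4] cursor@1
After 4 (next): list=[68, 31, 1, 9, 8, 7, 4] cursor@9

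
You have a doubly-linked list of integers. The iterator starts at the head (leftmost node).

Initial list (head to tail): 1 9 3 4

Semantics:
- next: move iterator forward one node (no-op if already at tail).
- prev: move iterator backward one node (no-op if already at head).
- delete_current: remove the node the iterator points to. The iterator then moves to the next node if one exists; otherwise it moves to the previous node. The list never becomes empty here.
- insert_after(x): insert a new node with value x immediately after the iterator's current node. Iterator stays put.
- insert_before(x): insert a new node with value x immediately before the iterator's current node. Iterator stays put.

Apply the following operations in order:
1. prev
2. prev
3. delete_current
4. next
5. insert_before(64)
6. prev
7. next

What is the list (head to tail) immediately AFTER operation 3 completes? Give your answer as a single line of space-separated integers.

After 1 (prev): list=[1, 9, 3, 4] cursor@1
After 2 (prev): list=[1, 9, 3, 4] cursor@1
After 3 (delete_current): list=[9, 3, 4] cursor@9

Answer: 9 3 4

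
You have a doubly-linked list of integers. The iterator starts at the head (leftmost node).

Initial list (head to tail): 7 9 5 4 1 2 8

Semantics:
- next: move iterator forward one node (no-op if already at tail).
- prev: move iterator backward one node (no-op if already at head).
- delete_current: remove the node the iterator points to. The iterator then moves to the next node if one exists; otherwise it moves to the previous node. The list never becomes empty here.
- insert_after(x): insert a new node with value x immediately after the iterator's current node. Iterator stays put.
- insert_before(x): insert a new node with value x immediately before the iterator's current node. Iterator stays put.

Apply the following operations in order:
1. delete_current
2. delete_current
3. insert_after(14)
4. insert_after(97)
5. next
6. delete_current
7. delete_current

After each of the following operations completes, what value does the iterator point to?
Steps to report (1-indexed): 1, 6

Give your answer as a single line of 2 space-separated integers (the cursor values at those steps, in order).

Answer: 9 14

Derivation:
After 1 (delete_current): list=[9, 5, 4, 1, 2, 8] cursor@9
After 2 (delete_current): list=[5, 4, 1, 2, 8] cursor@5
After 3 (insert_after(14)): list=[5, 14, 4, 1, 2, 8] cursor@5
After 4 (insert_after(97)): list=[5, 97, 14, 4, 1, 2, 8] cursor@5
After 5 (next): list=[5, 97, 14, 4, 1, 2, 8] cursor@97
After 6 (delete_current): list=[5, 14, 4, 1, 2, 8] cursor@14
After 7 (delete_current): list=[5, 4, 1, 2, 8] cursor@4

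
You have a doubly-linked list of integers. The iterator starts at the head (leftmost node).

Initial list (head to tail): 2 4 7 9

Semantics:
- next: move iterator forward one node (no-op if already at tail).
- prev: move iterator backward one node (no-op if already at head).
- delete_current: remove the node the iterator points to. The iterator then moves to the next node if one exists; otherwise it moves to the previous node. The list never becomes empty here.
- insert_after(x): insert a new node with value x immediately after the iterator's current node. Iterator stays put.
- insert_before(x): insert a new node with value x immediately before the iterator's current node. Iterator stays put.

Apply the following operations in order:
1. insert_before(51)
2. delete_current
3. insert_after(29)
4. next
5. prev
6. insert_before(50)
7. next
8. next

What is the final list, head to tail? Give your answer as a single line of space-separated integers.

After 1 (insert_before(51)): list=[51, 2, 4, 7, 9] cursor@2
After 2 (delete_current): list=[51, 4, 7, 9] cursor@4
After 3 (insert_after(29)): list=[51, 4, 29, 7, 9] cursor@4
After 4 (next): list=[51, 4, 29, 7, 9] cursor@29
After 5 (prev): list=[51, 4, 29, 7, 9] cursor@4
After 6 (insert_before(50)): list=[51, 50, 4, 29, 7, 9] cursor@4
After 7 (next): list=[51, 50, 4, 29, 7, 9] cursor@29
After 8 (next): list=[51, 50, 4, 29, 7, 9] cursor@7

Answer: 51 50 4 29 7 9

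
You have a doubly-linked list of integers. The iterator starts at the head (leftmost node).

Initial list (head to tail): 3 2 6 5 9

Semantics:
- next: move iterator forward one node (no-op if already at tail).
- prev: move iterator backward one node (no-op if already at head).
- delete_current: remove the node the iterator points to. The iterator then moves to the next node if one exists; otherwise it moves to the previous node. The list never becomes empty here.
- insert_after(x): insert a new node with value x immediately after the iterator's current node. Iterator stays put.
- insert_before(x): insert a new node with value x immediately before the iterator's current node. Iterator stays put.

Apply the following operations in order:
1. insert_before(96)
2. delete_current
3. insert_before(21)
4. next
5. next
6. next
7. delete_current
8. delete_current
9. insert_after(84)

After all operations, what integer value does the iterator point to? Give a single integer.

Answer: 6

Derivation:
After 1 (insert_before(96)): list=[96, 3, 2, 6, 5, 9] cursor@3
After 2 (delete_current): list=[96, 2, 6, 5, 9] cursor@2
After 3 (insert_before(21)): list=[96, 21, 2, 6, 5, 9] cursor@2
After 4 (next): list=[96, 21, 2, 6, 5, 9] cursor@6
After 5 (next): list=[96, 21, 2, 6, 5, 9] cursor@5
After 6 (next): list=[96, 21, 2, 6, 5, 9] cursor@9
After 7 (delete_current): list=[96, 21, 2, 6, 5] cursor@5
After 8 (delete_current): list=[96, 21, 2, 6] cursor@6
After 9 (insert_after(84)): list=[96, 21, 2, 6, 84] cursor@6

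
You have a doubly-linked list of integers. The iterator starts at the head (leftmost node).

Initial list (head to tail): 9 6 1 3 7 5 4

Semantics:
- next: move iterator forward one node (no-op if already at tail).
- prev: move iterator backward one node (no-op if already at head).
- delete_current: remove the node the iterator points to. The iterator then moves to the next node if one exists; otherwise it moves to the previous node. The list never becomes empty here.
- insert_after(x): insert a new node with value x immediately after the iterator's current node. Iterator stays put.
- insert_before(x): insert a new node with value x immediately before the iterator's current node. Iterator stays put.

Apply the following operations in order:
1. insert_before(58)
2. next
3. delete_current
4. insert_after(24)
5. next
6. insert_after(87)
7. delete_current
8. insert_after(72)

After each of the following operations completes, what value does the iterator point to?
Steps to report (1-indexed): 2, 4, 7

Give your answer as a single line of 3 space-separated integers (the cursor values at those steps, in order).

After 1 (insert_before(58)): list=[58, 9, 6, 1, 3, 7, 5, 4] cursor@9
After 2 (next): list=[58, 9, 6, 1, 3, 7, 5, 4] cursor@6
After 3 (delete_current): list=[58, 9, 1, 3, 7, 5, 4] cursor@1
After 4 (insert_after(24)): list=[58, 9, 1, 24, 3, 7, 5, 4] cursor@1
After 5 (next): list=[58, 9, 1, 24, 3, 7, 5, 4] cursor@24
After 6 (insert_after(87)): list=[58, 9, 1, 24, 87, 3, 7, 5, 4] cursor@24
After 7 (delete_current): list=[58, 9, 1, 87, 3, 7, 5, 4] cursor@87
After 8 (insert_after(72)): list=[58, 9, 1, 87, 72, 3, 7, 5, 4] cursor@87

Answer: 6 1 87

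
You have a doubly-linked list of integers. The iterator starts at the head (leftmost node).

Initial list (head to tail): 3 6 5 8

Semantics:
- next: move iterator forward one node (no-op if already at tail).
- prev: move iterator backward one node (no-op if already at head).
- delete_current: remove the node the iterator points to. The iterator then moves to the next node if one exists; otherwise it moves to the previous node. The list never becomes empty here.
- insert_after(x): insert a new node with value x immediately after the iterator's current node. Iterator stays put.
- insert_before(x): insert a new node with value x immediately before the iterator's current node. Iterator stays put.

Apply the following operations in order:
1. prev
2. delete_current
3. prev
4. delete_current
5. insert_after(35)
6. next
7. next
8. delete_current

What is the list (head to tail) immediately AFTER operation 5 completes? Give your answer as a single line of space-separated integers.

After 1 (prev): list=[3, 6, 5, 8] cursor@3
After 2 (delete_current): list=[6, 5, 8] cursor@6
After 3 (prev): list=[6, 5, 8] cursor@6
After 4 (delete_current): list=[5, 8] cursor@5
After 5 (insert_after(35)): list=[5, 35, 8] cursor@5

Answer: 5 35 8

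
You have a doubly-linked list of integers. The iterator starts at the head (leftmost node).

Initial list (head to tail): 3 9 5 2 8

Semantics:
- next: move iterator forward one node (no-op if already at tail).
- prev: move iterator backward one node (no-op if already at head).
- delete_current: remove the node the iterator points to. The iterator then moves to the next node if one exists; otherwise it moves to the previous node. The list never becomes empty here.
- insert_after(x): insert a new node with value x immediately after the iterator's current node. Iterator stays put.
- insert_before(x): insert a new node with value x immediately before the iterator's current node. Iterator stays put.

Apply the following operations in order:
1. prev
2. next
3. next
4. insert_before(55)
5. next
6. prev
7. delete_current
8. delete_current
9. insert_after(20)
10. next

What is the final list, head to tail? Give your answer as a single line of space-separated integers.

After 1 (prev): list=[3, 9, 5, 2, 8] cursor@3
After 2 (next): list=[3, 9, 5, 2, 8] cursor@9
After 3 (next): list=[3, 9, 5, 2, 8] cursor@5
After 4 (insert_before(55)): list=[3, 9, 55, 5, 2, 8] cursor@5
After 5 (next): list=[3, 9, 55, 5, 2, 8] cursor@2
After 6 (prev): list=[3, 9, 55, 5, 2, 8] cursor@5
After 7 (delete_current): list=[3, 9, 55, 2, 8] cursor@2
After 8 (delete_current): list=[3, 9, 55, 8] cursor@8
After 9 (insert_after(20)): list=[3, 9, 55, 8, 20] cursor@8
After 10 (next): list=[3, 9, 55, 8, 20] cursor@20

Answer: 3 9 55 8 20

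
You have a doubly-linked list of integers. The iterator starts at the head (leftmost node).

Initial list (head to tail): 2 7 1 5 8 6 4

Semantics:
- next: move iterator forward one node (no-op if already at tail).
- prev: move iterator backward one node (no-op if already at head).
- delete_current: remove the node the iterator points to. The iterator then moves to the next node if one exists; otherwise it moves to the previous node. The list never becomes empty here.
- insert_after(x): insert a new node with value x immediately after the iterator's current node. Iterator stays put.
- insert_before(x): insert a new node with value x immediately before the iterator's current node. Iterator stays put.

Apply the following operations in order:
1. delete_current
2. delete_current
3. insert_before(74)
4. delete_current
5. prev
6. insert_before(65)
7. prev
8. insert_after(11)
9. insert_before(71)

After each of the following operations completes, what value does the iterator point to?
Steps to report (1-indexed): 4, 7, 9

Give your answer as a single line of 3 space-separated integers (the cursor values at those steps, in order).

After 1 (delete_current): list=[7, 1, 5, 8, 6, 4] cursor@7
After 2 (delete_current): list=[1, 5, 8, 6, 4] cursor@1
After 3 (insert_before(74)): list=[74, 1, 5, 8, 6, 4] cursor@1
After 4 (delete_current): list=[74, 5, 8, 6, 4] cursor@5
After 5 (prev): list=[74, 5, 8, 6, 4] cursor@74
After 6 (insert_before(65)): list=[65, 74, 5, 8, 6, 4] cursor@74
After 7 (prev): list=[65, 74, 5, 8, 6, 4] cursor@65
After 8 (insert_after(11)): list=[65, 11, 74, 5, 8, 6, 4] cursor@65
After 9 (insert_before(71)): list=[71, 65, 11, 74, 5, 8, 6, 4] cursor@65

Answer: 5 65 65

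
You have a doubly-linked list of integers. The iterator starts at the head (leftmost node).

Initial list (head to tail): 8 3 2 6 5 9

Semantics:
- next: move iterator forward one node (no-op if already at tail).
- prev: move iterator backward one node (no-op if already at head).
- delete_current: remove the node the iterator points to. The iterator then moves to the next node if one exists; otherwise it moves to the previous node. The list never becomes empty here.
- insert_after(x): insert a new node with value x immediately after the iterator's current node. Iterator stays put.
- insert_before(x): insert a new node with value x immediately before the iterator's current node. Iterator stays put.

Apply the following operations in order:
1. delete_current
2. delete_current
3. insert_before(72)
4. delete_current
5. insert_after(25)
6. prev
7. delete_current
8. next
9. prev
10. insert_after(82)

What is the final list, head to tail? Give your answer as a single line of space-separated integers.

After 1 (delete_current): list=[3, 2, 6, 5, 9] cursor@3
After 2 (delete_current): list=[2, 6, 5, 9] cursor@2
After 3 (insert_before(72)): list=[72, 2, 6, 5, 9] cursor@2
After 4 (delete_current): list=[72, 6, 5, 9] cursor@6
After 5 (insert_after(25)): list=[72, 6, 25, 5, 9] cursor@6
After 6 (prev): list=[72, 6, 25, 5, 9] cursor@72
After 7 (delete_current): list=[6, 25, 5, 9] cursor@6
After 8 (next): list=[6, 25, 5, 9] cursor@25
After 9 (prev): list=[6, 25, 5, 9] cursor@6
After 10 (insert_after(82)): list=[6, 82, 25, 5, 9] cursor@6

Answer: 6 82 25 5 9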